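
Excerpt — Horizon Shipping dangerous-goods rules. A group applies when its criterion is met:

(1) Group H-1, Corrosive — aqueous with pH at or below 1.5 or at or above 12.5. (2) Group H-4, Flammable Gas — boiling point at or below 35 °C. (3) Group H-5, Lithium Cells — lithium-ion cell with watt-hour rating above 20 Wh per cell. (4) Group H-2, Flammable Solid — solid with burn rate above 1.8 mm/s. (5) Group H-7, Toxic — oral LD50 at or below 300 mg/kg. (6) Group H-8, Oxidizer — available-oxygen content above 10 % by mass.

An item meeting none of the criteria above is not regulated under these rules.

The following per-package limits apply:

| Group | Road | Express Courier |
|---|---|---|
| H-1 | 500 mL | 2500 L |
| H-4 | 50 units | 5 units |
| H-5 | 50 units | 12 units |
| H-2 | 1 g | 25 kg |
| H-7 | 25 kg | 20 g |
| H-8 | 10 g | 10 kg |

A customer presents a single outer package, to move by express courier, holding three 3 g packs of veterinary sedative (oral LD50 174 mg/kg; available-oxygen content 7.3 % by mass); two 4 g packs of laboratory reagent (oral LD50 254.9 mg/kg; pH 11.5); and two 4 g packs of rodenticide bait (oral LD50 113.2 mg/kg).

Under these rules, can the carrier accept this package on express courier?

Oral LD50 174 mg/kg meets the Group H-7 criterion (Toxic), so the veterinary sedative is Group H-7.
Oral LD50 254.9 mg/kg meets the Group H-7 criterion (Toxic), so the laboratory reagent is Group H-7.
The rodenticide bait has oral LD50 113.2 mg/kg, which is ≤ 300 mg/kg, so it is Group H-7 (Toxic).
Group H-7 net quantity: (three 3 g packs = 9 g) + (two 4 g packs = 8 g) + (two 4 g packs = 8 g) = 25 g.
25 g exceeds the express courier limit of 20 g for Group H-7.

No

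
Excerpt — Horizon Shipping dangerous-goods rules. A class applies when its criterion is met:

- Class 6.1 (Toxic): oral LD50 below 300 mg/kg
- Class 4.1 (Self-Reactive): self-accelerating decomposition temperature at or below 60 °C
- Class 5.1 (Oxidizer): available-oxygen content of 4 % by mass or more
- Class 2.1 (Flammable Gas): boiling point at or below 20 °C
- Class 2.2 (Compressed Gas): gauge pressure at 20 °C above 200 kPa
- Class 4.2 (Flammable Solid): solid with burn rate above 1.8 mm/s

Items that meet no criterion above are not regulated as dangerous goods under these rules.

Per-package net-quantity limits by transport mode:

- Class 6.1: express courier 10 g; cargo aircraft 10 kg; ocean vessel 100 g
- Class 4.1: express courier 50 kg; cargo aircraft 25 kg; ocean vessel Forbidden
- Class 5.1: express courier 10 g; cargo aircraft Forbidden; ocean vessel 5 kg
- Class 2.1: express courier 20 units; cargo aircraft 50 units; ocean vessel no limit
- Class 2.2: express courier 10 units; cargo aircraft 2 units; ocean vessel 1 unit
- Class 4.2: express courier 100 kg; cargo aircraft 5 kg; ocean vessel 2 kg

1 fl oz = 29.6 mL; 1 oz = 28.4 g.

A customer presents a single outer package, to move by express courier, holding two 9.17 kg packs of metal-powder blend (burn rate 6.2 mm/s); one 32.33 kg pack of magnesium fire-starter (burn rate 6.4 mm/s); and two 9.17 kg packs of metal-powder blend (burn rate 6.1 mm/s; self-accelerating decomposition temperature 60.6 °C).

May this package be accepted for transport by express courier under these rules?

Yes

With burn rate 6.2 mm/s (> 1.8 mm/s), the metal-powder blend falls in Class 4.2.
Burn rate 6.4 mm/s meets the Class 4.2 criterion (Flammable Solid), so the magnesium fire-starter is Class 4.2.
Burn rate 6.1 mm/s meets the Class 4.2 criterion (Flammable Solid), so the metal-powder blend is Class 4.2.
Total Class 4.2: (two 9.17 kg packs = 18.34 kg) + 32.33 kg + (two 9.17 kg packs = 18.34 kg) = 69.01 kg.
69.01 kg ≤ 100 kg (express courier limit, Class 4.2) — within limit.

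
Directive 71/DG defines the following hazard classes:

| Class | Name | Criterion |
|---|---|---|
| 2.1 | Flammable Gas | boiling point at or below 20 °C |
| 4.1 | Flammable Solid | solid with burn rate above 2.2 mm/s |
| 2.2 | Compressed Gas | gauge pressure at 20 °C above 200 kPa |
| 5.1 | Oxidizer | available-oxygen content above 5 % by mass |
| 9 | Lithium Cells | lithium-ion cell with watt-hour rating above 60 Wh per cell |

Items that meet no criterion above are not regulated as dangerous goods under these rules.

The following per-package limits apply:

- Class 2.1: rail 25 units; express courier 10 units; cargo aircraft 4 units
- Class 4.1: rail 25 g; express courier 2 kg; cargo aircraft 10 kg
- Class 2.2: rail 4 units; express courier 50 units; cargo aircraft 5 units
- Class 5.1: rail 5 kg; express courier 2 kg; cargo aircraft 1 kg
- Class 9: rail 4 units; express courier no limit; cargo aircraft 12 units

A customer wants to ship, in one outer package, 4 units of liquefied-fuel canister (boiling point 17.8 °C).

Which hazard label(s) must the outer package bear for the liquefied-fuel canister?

Class 2.1

Liquefied-fuel canister: boiling point 17.8 °C ≤ 20 °C → Class 2.1 (Flammable Gas).
Only the Class 2.1 label is required.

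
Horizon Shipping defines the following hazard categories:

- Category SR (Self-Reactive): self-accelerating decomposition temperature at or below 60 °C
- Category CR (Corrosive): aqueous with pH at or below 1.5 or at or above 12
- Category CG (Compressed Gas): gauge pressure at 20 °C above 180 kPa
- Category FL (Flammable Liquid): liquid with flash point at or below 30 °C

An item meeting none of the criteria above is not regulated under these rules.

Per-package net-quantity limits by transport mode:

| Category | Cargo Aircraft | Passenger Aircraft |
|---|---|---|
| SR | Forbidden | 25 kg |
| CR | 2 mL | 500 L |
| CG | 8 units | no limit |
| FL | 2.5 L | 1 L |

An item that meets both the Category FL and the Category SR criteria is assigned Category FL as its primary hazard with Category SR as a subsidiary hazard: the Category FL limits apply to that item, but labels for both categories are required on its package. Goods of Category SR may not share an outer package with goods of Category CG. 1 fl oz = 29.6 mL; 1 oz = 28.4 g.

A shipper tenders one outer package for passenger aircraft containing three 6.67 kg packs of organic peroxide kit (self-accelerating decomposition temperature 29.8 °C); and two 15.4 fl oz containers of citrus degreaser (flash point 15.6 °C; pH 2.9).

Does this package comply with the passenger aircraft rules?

The organic peroxide kit has self-accelerating decomposition temperature 29.8 °C, which is ≤ 60 °C, so it is Category SR (Self-Reactive).
Flash point 15.6 °C meets the Category FL criterion (Flammable Liquid), so the citrus degreaser is Category FL.
Category SR quantity: three 6.67 kg packs = 20.01 kg.
That is within the Category SR passenger aircraft limit of 25 kg.
Category FL quantity: two 15.4 fl oz containers = 911.68 mL.
911.68 mL ≤ 1 L (passenger aircraft limit, Category FL) — within limit.
The segregation rule (Category SR with Category CG) does not apply to Category SR with Category FL.
Every hazard category is within its passenger aircraft limit and no segregation rule is violated.

Yes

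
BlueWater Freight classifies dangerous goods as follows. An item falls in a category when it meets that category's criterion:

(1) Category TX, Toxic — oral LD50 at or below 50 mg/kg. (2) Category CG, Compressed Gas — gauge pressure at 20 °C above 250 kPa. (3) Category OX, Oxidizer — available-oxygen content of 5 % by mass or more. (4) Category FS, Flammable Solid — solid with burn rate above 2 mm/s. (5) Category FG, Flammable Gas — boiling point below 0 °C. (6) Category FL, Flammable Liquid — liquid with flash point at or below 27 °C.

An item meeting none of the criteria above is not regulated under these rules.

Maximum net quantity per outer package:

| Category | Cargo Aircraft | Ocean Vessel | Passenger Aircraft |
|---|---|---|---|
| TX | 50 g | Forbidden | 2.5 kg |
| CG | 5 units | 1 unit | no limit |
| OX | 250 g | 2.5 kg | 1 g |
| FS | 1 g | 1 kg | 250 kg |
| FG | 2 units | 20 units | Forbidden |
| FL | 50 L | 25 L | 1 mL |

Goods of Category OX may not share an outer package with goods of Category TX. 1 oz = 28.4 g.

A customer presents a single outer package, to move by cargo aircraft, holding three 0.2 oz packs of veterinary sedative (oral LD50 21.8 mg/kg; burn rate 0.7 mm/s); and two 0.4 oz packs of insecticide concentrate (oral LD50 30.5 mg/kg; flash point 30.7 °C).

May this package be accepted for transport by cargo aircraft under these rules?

Oral LD50 21.8 mg/kg meets the Category TX criterion (Toxic), so the veterinary sedative is Category TX.
Insecticide concentrate: oral LD50 30.5 mg/kg ≤ 50 mg/kg → Category TX (Toxic).
Category TX net quantity: (three 0.2 oz packs = 17.04 g) + (two 0.4 oz packs = 22.72 g) = 39.76 g.
That is within the Category TX cargo aircraft limit of 50 g.

Yes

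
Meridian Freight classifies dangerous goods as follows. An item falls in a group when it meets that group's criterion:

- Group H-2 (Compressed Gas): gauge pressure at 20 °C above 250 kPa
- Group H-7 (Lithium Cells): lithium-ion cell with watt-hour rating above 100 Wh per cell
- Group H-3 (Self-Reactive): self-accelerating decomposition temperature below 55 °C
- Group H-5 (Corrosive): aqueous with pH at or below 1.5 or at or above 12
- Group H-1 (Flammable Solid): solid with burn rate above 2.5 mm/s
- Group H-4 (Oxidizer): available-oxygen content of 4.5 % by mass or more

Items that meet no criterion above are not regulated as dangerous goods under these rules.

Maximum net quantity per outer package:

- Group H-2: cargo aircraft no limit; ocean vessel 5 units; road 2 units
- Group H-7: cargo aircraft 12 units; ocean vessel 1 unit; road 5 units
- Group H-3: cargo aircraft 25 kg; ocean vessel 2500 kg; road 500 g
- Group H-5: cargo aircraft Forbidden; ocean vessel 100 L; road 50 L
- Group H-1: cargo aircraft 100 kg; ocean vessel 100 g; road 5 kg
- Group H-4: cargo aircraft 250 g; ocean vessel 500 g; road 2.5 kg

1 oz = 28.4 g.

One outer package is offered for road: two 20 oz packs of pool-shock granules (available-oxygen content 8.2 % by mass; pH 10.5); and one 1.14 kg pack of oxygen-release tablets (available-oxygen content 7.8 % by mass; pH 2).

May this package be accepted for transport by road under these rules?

The pool-shock granules have available-oxygen content 8.2 % by mass, which is ≥ 4.5 % by mass, so they are Group H-4 (Oxidizer).
The oxygen-release tablets have available-oxygen content 7.8 % by mass, which is ≥ 4.5 % by mass, so they are Group H-4 (Oxidizer).
Total Group H-4: (two 20 oz packs = 1.136 kg) + 1.14 kg = 2.276 kg.
2.276 kg is within the road limit of 2.5 kg for Group H-4.

Yes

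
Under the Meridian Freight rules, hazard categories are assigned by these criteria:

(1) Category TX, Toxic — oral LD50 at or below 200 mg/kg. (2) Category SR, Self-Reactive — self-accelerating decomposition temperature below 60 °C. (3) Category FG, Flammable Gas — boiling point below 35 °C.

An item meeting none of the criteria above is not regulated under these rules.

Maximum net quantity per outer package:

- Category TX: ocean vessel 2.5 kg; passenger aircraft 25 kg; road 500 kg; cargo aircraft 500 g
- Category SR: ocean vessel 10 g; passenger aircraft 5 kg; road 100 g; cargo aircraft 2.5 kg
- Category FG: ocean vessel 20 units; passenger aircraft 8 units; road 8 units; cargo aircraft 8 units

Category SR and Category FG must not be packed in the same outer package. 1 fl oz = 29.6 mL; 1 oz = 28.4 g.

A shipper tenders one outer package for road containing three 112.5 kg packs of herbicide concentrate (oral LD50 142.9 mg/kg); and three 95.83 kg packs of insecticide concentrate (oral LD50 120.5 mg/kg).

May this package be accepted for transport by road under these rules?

With oral LD50 142.9 mg/kg (≤ 200 mg/kg), the herbicide concentrate falls in Category TX.
The insecticide concentrate has oral LD50 120.5 mg/kg, which is ≤ 200 mg/kg, so it is Category TX (Toxic).
Total Category TX: (three 112.5 kg packs = 337.5 kg) + (three 95.83 kg packs = 287.49 kg) = 624.99 kg.
That exceeds the Category TX road limit of 500 kg.

No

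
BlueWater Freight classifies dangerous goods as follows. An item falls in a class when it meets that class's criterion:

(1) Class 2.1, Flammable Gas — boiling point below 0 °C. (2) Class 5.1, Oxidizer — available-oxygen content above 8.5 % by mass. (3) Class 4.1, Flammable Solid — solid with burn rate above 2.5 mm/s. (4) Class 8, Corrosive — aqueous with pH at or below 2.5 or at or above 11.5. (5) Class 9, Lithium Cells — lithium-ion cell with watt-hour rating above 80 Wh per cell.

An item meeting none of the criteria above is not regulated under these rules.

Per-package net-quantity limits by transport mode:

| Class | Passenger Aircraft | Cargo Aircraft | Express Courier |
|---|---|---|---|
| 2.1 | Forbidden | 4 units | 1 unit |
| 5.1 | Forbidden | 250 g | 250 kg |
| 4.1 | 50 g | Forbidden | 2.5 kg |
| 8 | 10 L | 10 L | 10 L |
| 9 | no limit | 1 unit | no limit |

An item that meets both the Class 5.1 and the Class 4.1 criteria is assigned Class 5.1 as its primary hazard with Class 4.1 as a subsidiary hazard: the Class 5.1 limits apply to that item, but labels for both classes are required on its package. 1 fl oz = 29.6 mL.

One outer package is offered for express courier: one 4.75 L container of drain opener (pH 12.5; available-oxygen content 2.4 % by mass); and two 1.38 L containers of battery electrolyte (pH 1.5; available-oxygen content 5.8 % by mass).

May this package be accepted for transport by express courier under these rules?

Drain opener: pH 12.5 ≥ 11.5 → Class 8 (Corrosive).
With pH 1.5 (≤ 2.5), the battery electrolyte falls in Class 8.
Total Class 8: 4.75 L + (two 1.38 L containers = 2.76 L) = 7.51 L.
7.51 L is within the express courier limit of 10 L for Class 8.

Yes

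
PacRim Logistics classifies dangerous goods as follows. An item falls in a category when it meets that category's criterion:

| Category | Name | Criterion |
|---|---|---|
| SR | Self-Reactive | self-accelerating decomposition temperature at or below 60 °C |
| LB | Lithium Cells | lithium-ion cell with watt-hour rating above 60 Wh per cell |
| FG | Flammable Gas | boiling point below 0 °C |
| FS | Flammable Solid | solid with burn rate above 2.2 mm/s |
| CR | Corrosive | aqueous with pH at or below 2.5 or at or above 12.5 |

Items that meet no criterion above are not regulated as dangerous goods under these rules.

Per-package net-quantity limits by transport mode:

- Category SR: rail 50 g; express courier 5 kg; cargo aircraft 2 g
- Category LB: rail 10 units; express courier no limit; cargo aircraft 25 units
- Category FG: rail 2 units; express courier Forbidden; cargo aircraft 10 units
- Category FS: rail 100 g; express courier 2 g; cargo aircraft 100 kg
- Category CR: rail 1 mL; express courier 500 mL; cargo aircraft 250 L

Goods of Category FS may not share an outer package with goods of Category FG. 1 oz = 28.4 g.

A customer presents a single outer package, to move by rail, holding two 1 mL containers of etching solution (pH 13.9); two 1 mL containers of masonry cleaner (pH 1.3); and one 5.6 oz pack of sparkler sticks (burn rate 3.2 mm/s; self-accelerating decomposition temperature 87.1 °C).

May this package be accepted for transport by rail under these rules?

Etching solution: pH 13.9 ≥ 12.5 → Category CR (Corrosive).
With pH 1.3 (≤ 2.5), the masonry cleaner falls in Category CR.
Sparkler sticks: burn rate 3.2 mm/s > 2.2 mm/s → Category FS (Flammable Solid).
Category FS quantity: one 5.6 oz pack = 159.04 g.
That exceeds the Category FS rail limit of 100 g.
Total Category CR: (two 1 mL containers = 2 mL) + (two 1 mL containers = 2 mL) = 4 mL.
4 mL > 1 mL (rail limit, Category CR) — over the limit.
The segregation rule (Category FS with Category FG) does not apply to Category FS with Category CR.

No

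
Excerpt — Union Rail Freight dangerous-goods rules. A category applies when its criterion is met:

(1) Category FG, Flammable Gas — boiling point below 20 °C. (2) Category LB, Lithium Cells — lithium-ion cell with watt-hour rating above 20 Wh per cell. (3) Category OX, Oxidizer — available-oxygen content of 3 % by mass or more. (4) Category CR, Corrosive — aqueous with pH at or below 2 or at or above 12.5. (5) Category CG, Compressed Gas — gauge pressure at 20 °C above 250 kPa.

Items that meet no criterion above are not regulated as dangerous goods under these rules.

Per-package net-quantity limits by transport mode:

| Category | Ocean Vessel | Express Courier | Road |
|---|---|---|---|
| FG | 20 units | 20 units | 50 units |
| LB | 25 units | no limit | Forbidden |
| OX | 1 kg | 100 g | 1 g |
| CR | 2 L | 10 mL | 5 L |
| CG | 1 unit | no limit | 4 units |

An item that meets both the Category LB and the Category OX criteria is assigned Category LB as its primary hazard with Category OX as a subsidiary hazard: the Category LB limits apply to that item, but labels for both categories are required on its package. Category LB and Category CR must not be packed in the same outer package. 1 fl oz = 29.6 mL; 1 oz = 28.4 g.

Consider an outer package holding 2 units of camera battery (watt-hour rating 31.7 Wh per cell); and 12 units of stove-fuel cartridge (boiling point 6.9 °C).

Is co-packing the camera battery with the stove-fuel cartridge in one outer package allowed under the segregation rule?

Yes

Camera battery: watt-hour rating 31.7 Wh per cell > 20 Wh per cell → Category LB (Lithium Cells).
Stove-fuel cartridge: boiling point 6.9 °C < 20 °C → Category FG (Flammable Gas).
No segregation rule bars Category LB with Category FG.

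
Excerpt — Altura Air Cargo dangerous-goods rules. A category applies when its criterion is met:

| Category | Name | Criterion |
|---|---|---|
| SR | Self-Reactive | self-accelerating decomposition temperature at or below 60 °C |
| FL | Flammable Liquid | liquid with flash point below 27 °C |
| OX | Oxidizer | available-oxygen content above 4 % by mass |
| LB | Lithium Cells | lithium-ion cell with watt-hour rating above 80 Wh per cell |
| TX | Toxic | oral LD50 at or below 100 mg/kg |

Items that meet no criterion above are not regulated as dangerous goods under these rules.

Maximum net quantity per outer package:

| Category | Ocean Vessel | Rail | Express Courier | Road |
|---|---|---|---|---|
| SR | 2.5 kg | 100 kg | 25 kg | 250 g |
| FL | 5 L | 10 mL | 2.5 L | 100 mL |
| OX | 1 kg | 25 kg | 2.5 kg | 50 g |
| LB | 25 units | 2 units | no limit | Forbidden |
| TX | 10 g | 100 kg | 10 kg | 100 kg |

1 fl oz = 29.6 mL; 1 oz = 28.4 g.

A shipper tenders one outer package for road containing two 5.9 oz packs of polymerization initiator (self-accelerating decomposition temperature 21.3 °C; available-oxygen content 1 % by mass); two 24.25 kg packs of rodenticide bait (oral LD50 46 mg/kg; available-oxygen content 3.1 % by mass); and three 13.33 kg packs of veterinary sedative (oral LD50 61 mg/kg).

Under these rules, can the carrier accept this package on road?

The polymerization initiator has self-accelerating decomposition temperature 21.3 °C, which is ≤ 60 °C, so it is Category SR (Self-Reactive).
The rodenticide bait has oral LD50 46 mg/kg, which is ≤ 100 mg/kg, so it is Category TX (Toxic).
Veterinary sedative: oral LD50 61 mg/kg ≤ 100 mg/kg → Category TX (Toxic).
Total Category TX: (two 24.25 kg packs = 48.5 kg) + (three 13.33 kg packs = 39.99 kg) = 88.49 kg.
That is within the Category TX road limit of 100 kg.
Category SR quantity: two 5.9 oz packs = 335.12 g.
335.12 g > 250 g (road limit, Category SR) — over the limit.

No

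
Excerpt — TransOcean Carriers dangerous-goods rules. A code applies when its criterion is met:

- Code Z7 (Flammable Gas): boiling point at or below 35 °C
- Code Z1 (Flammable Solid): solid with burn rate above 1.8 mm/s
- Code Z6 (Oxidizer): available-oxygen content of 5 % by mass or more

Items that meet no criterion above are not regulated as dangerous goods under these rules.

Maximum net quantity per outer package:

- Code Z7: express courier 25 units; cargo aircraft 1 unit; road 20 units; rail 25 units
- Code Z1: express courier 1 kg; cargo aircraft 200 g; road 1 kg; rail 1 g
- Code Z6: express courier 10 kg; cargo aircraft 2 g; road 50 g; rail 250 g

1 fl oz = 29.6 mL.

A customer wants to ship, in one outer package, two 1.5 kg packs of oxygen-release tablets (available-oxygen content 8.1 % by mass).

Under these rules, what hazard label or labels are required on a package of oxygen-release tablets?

Oxygen-release tablets: available-oxygen content 8.1 % by mass ≥ 5 % by mass → Code Z6 (Oxidizer).
Only the Code Z6 label is required.

Code Z6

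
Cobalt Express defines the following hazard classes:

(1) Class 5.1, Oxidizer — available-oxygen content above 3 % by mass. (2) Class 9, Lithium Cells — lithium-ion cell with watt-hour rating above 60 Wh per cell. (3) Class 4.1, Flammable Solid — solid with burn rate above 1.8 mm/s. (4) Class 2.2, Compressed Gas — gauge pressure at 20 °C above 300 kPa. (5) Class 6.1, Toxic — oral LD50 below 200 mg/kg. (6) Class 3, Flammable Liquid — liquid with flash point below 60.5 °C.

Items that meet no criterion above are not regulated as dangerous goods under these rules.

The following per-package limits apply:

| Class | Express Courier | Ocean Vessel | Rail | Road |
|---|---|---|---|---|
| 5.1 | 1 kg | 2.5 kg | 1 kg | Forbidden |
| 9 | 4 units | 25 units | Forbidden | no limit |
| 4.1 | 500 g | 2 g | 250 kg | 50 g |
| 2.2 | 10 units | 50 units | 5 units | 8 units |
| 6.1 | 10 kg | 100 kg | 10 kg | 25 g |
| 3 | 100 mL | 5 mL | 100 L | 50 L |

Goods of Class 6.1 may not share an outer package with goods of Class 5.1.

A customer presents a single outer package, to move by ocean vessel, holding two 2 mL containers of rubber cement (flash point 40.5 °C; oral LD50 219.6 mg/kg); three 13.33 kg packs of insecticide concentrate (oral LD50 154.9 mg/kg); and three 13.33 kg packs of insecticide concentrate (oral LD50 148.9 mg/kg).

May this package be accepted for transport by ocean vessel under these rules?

Yes

Flash point 40.5 °C meets the Class 3 criterion (Flammable Liquid), so the rubber cement is Class 3.
With oral LD50 154.9 mg/kg (< 200 mg/kg), the insecticide concentrate falls in Class 6.1.
The insecticide concentrate has oral LD50 148.9 mg/kg, which is < 200 mg/kg, so it is Class 6.1 (Toxic).
Class 6.1 net quantity: (three 13.33 kg packs = 39.99 kg) + (three 13.33 kg packs = 39.99 kg) = 79.98 kg.
79.98 kg ≤ 100 kg (ocean vessel limit, Class 6.1) — within limit.
Class 3 quantity: two 2 mL containers = 4 mL.
4 mL is within the ocean vessel limit of 5 mL for Class 3.
The segregation rule (Class 6.1 with Class 5.1) does not apply to Class 6.1 with Class 3.
Every hazard class is within its ocean vessel limit and no segregation rule is violated.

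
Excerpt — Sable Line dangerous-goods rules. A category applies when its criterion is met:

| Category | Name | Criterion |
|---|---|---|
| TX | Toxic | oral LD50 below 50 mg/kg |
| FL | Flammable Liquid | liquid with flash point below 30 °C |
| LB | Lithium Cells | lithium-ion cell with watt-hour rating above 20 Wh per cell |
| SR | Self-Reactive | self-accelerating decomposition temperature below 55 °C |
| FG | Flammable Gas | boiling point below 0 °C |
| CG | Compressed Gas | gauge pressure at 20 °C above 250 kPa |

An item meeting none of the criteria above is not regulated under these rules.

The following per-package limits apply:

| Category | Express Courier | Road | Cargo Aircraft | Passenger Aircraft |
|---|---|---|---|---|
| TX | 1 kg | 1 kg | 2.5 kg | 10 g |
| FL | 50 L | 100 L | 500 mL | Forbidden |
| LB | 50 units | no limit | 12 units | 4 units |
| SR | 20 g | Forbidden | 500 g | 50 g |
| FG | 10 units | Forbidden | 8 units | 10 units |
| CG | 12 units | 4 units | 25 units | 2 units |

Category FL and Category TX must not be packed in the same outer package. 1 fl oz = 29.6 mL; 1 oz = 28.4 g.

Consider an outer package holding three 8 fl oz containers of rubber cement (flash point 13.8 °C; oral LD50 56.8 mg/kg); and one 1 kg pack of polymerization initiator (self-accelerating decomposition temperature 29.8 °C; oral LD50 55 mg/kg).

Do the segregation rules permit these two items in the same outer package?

Yes

The rubber cement has flash point 13.8 °C, which is < 30 °C, so it is Category FL (Flammable Liquid).
Self-accelerating decomposition temperature 29.8 °C meets the Category SR criterion (Self-Reactive), so the polymerization initiator is Category SR.
No segregation rule bars Category FL with Category SR.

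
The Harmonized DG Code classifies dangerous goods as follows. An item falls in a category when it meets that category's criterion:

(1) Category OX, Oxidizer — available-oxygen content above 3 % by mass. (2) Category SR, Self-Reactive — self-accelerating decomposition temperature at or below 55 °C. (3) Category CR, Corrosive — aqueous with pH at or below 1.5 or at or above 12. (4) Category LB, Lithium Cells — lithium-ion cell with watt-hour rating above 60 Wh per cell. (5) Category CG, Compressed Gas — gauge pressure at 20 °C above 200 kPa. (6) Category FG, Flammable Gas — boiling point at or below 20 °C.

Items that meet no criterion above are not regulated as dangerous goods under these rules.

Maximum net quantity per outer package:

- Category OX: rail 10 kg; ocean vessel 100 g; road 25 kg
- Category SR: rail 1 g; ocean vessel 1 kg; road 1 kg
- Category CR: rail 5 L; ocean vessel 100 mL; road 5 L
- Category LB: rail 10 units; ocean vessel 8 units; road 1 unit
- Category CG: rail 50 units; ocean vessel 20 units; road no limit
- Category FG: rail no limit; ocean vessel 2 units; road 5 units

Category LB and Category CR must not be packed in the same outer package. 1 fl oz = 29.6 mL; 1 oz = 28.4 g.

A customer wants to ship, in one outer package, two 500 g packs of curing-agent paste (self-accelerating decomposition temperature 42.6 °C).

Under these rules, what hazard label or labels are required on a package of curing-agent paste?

The curing-agent paste has self-accelerating decomposition temperature 42.6 °C, which is ≤ 55 °C, so it is Category SR (Self-Reactive).
Only the Category SR label is required.

Category SR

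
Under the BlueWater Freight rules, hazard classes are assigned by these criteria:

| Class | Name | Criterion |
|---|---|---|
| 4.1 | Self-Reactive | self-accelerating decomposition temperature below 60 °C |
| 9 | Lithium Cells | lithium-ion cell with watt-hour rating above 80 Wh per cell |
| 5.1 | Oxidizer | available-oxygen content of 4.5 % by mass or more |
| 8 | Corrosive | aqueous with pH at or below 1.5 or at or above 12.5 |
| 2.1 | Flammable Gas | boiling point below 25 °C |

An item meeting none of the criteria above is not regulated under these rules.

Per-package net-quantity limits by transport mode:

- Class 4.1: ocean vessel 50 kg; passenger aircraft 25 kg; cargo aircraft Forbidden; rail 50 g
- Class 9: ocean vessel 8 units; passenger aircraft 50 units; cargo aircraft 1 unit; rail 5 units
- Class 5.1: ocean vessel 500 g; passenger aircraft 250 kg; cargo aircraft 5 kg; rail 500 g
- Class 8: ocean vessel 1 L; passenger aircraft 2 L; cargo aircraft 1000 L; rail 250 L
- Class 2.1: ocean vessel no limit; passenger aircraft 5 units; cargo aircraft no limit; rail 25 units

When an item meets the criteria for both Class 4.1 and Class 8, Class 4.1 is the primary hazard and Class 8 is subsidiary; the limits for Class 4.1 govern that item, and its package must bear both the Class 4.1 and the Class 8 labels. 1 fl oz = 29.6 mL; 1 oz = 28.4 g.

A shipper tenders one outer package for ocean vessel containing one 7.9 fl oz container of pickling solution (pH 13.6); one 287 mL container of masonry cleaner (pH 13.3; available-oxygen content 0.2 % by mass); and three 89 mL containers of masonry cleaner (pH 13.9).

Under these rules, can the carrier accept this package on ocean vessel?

Yes

The pickling solution has pH 13.6, which is ≥ 12.5, so it is Class 8 (Corrosive).
With pH 13.3 (≥ 12.5), the masonry cleaner falls in Class 8.
With pH 13.9 (≥ 12.5), the masonry cleaner falls in Class 8.
Class 8 net quantity: (one 7.9 fl oz container = 233.84 mL) + 287 mL + (three 89 mL containers = 267 mL) = 787.84 mL.
That is within the Class 8 ocean vessel limit of 1 L.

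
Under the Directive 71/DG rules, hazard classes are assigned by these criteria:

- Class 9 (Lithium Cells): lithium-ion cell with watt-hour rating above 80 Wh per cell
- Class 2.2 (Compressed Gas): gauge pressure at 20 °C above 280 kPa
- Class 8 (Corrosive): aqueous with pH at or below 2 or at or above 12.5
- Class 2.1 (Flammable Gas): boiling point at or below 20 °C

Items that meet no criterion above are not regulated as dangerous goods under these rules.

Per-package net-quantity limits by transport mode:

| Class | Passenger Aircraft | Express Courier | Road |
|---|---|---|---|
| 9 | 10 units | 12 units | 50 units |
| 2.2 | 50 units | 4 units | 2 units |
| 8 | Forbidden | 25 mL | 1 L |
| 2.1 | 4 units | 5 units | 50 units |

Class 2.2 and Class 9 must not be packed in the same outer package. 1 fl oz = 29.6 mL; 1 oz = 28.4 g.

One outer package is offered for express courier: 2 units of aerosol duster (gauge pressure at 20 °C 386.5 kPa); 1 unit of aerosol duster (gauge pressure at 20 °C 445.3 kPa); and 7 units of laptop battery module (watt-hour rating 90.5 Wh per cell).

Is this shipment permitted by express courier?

Gauge pressure at 20 °C 386.5 kPa meets the Class 2.2 criterion (Compressed Gas), so the aerosol duster is Class 2.2.
Aerosol duster: gauge pressure at 20 °C 445.3 kPa > 280 kPa → Class 2.2 (Compressed Gas).
With watt-hour rating 90.5 Wh per cell (> 80 Wh per cell), the laptop battery module falls in Class 9.
Total Class 2.2: 2 units + 1 unit = 3 units.
That is within the Class 2.2 express courier limit of 4 units.
Class 9 quantity: 7 units.
7 units is within the express courier limit of 12 units for Class 9.
Class 2.2 and Class 9 may not share an outer package.

No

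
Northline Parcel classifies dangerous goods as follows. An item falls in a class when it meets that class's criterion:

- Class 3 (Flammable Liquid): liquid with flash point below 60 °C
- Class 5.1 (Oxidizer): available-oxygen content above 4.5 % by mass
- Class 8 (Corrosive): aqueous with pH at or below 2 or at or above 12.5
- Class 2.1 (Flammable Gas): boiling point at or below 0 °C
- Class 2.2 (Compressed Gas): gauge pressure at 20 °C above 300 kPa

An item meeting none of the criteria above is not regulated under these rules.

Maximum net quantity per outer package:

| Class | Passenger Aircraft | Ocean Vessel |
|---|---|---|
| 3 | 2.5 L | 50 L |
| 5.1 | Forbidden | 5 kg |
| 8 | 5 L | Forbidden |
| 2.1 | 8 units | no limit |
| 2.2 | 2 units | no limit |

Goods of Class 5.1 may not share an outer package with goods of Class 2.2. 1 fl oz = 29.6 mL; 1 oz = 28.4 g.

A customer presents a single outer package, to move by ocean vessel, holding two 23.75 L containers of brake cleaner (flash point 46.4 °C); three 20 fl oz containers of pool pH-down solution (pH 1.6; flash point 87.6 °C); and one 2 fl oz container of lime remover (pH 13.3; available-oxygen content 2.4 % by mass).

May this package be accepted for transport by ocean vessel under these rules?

No

Flash point 46.4 °C meets the Class 3 criterion (Flammable Liquid), so the brake cleaner is Class 3.
Pool pH-down solution: pH 1.6 ≤ 2 → Class 8 (Corrosive).
The lime remover has pH 13.3, which is ≥ 12.5, so it is Class 8 (Corrosive).
Class 8 net quantity: (three 20 fl oz containers = 1.776 L) + (one 2 fl oz container = 59.2 mL) = 1835.2 mL.
By ocean vessel, Class 8 is Forbidden regardless of quantity.
Class 3 quantity: two 23.75 L containers = 47.5 L.
That is within the Class 3 ocean vessel limit of 50 L.
The segregation rule (Class 5.1 with Class 2.2) does not apply to Class 8 with Class 3.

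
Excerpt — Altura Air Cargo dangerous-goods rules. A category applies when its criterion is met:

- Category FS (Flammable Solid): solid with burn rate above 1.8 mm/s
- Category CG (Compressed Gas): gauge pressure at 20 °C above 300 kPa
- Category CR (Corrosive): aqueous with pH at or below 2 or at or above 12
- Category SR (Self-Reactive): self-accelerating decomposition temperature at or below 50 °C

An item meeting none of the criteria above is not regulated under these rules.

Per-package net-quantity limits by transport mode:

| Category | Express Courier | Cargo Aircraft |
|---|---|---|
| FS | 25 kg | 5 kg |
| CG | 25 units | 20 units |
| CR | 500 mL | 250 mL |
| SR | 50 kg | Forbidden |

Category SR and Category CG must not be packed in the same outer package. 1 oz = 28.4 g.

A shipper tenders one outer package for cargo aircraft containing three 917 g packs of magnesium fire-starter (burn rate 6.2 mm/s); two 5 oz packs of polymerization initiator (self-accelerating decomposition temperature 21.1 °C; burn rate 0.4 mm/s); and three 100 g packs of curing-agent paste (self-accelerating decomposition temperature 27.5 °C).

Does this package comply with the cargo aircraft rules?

With burn rate 6.2 mm/s (> 1.8 mm/s), the magnesium fire-starter falls in Category FS.
With self-accelerating decomposition temperature 21.1 °C (≤ 50 °C), the polymerization initiator falls in Category SR.
Curing-agent paste: self-accelerating decomposition temperature 27.5 °C ≤ 50 °C → Category SR (Self-Reactive).
Category SR net quantity: (two 5 oz packs = 284 g) + (three 100 g packs = 300 g) = 584 g.
By cargo aircraft, Category SR is Forbidden regardless of quantity.
Category FS quantity: three 917 g packs = 2.751 kg.
2.751 kg is within the cargo aircraft limit of 5 kg for Category FS.
The segregation rule (Category SR with Category CG) does not apply to Category SR with Category FS.

No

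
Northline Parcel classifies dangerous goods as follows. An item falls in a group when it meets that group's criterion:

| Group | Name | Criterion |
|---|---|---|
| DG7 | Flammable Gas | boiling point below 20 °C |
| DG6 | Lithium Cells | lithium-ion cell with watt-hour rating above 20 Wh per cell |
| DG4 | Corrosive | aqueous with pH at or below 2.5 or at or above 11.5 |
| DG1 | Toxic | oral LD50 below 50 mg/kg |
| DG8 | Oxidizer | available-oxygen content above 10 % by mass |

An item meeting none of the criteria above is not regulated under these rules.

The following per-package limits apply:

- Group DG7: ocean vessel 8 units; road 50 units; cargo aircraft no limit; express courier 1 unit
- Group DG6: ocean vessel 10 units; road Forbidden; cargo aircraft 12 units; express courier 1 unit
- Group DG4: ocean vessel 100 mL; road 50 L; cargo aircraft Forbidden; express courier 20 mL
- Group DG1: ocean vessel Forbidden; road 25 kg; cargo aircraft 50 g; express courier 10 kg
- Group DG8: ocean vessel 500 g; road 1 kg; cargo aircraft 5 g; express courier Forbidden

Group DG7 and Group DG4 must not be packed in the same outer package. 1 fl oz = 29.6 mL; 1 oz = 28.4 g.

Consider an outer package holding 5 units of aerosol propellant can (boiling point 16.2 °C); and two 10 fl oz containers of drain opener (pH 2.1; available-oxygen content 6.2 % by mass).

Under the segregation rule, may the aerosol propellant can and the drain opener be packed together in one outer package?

No

Aerosol propellant can: boiling point 16.2 °C < 20 °C → Group DG7 (Flammable Gas).
With pH 2.1 (≤ 2.5), the drain opener falls in Group DG4.
Group DG7 and Group DG4 may not share an outer package.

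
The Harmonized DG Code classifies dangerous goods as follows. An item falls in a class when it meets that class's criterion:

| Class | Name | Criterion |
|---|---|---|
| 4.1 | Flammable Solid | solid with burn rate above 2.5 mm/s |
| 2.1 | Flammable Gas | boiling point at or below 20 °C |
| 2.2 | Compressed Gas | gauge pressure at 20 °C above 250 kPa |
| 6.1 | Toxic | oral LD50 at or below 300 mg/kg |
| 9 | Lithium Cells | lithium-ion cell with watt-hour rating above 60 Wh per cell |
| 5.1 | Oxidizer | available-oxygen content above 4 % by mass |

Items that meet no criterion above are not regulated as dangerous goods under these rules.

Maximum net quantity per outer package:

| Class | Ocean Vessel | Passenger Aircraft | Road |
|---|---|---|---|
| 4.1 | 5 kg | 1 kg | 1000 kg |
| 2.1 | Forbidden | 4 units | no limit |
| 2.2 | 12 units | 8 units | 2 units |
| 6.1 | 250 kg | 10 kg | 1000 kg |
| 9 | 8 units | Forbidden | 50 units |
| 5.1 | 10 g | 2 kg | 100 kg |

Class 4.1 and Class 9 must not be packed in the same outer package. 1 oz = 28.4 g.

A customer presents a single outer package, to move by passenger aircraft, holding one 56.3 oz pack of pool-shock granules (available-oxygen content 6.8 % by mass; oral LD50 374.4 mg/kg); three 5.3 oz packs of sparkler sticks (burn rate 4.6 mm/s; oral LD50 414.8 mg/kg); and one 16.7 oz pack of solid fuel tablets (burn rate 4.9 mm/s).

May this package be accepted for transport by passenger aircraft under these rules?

Yes

With available-oxygen content 6.8 % by mass (> 4 % by mass), the pool-shock granules fall in Class 5.1.
With burn rate 4.6 mm/s (> 2.5 mm/s), the sparkler sticks fall in Class 4.1.
The solid fuel tablets have burn rate 4.9 mm/s, which is > 2.5 mm/s, so they are Class 4.1 (Flammable Solid).
Class 4.1 net quantity: (three 5.3 oz packs = 451.56 g) + (one 16.7 oz pack = 474.28 g) = 925.84 g.
925.84 g is within the passenger aircraft limit of 1 kg for Class 4.1.
Class 5.1 quantity: one 56.3 oz pack = 1598.92 g.
1598.92 g ≤ 2 kg (passenger aircraft limit, Class 5.1) — within limit.
The segregation rule (Class 4.1 with Class 9) does not apply to Class 4.1 with Class 5.1.
Every hazard class is within its passenger aircraft limit and no segregation rule is violated.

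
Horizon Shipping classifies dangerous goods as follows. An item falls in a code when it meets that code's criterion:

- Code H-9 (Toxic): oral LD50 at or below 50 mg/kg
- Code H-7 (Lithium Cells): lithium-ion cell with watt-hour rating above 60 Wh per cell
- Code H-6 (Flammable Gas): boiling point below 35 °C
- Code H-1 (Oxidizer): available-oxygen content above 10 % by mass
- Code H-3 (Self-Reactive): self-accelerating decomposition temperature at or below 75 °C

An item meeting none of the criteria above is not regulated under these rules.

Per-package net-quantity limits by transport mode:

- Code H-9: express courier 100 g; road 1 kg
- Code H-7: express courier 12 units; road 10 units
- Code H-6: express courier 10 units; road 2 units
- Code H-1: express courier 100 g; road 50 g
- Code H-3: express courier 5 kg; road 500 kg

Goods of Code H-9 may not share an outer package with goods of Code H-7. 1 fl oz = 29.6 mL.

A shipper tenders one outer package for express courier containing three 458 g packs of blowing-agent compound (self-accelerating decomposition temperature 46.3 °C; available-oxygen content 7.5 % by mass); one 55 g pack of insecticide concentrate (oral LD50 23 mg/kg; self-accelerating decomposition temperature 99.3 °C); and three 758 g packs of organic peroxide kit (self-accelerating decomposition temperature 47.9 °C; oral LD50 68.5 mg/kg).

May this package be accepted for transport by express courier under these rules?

Yes

Self-accelerating decomposition temperature 46.3 °C meets the Code H-3 criterion (Self-Reactive), so the blowing-agent compound is Code H-3.
The insecticide concentrate has oral LD50 23 mg/kg, which is ≤ 50 mg/kg, so it is Code H-9 (Toxic).
The organic peroxide kit has self-accelerating decomposition temperature 47.9 °C, which is ≤ 75 °C, so it is Code H-3 (Self-Reactive).
Code H-9 quantity: 55 g.
55 g ≤ 100 g (express courier limit, Code H-9) — within limit.
Total Code H-3: (three 458 g packs = 1.374 kg) + (three 758 g packs = 2.274 kg) = 3.648 kg.
That is within the Code H-3 express courier limit of 5 kg.
The segregation rule (Code H-9 with Code H-7) does not apply to Code H-9 with Code H-3.
Every hazard code is within its express courier limit and no segregation rule is violated.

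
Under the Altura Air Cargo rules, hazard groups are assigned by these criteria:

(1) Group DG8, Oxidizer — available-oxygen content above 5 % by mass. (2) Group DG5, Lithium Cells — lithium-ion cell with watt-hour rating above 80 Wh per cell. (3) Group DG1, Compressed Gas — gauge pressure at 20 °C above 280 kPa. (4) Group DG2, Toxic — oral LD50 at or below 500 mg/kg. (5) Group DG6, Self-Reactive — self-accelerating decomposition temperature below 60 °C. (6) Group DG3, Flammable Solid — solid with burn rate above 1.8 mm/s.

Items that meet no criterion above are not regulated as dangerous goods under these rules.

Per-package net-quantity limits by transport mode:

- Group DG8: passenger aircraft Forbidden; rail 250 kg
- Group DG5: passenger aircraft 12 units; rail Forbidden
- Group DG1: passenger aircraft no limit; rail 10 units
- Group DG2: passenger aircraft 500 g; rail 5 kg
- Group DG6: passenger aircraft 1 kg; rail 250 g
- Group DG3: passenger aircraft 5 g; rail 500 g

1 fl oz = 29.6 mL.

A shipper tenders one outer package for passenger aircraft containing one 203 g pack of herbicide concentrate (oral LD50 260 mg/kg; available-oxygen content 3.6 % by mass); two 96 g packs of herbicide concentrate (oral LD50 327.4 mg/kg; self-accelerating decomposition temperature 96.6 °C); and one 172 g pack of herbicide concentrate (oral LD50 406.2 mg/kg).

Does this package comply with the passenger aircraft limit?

With oral LD50 260 mg/kg (≤ 500 mg/kg), the herbicide concentrate falls in Group DG2.
Oral LD50 327.4 mg/kg meets the Group DG2 criterion (Toxic), so the herbicide concentrate is Group DG2.
Oral LD50 406.2 mg/kg meets the Group DG2 criterion (Toxic), so the herbicide concentrate is Group DG2.
Total Group DG2: 203 g + (two 96 g packs = 192 g) + 172 g = 567 g.
That exceeds the Group DG2 passenger aircraft limit of 500 g.

No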